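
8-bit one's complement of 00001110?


Original: 00001110
Invert all bits:
  bit 0: 0 → 1
  bit 1: 0 → 1
  bit 2: 0 → 1
  bit 3: 0 → 1
  bit 4: 1 → 0
  bit 5: 1 → 0
  bit 6: 1 → 0
  bit 7: 0 → 1
= 11110001


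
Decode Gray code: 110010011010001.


Gray code: 110010011010001
MSB stays the same: 1
Each subsequent bit = prev_binary XOR current_gray:
  B[1] = 1 XOR 1 = 0
  B[2] = 0 XOR 0 = 0
  B[3] = 0 XOR 0 = 0
  B[4] = 0 XOR 1 = 1
  B[5] = 1 XOR 0 = 1
  B[6] = 1 XOR 0 = 1
  B[7] = 1 XOR 1 = 0
  B[8] = 0 XOR 1 = 1
  B[9] = 1 XOR 0 = 1
  B[10] = 1 XOR 1 = 0
  B[11] = 0 XOR 0 = 0
  B[12] = 0 XOR 0 = 0
  B[13] = 0 XOR 0 = 0
  B[14] = 0 XOR 1 = 1
= 100011101100001 (18273 decimal)


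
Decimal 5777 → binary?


Divide by 2 repeatedly:
5777 ÷ 2 = 2888 remainder 1
2888 ÷ 2 = 1444 remainder 0
1444 ÷ 2 = 722 remainder 0
722 ÷ 2 = 361 remainder 0
361 ÷ 2 = 180 remainder 1
180 ÷ 2 = 90 remainder 0
90 ÷ 2 = 45 remainder 0
45 ÷ 2 = 22 remainder 1
22 ÷ 2 = 11 remainder 0
11 ÷ 2 = 5 remainder 1
5 ÷ 2 = 2 remainder 1
2 ÷ 2 = 1 remainder 0
1 ÷ 2 = 0 remainder 1
Reading remainders bottom-up:
= 1011010010001


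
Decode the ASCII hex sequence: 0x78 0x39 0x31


Codes (hex): 0x78 0x39 0x31
Per-code ASCII lookup:
  0x78 = 120  (range 97-122: lowercase, 120 - 97 = 23) → 'x'
  0x39 = 57  (range 48-57: digits, 57 - 48 = 9) → '9'
  0x31 = 49  (range 48-57: digits, 49 - 48 = 1) → '1'
= 'x91'


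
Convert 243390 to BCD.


Each digit → 4-bit binary:
  2 → 0010
  4 → 0100
  3 → 0011
  3 → 0011
  9 → 1001
  0 → 0000
= 0010 0100 0011 0011 1001 0000


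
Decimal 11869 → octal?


Divide by 8 repeatedly:
11869 ÷ 8 = 1483 remainder 5
1483 ÷ 8 = 185 remainder 3
185 ÷ 8 = 23 remainder 1
23 ÷ 8 = 2 remainder 7
2 ÷ 8 = 0 remainder 2
Reading remainders bottom-up:
= 0o27135


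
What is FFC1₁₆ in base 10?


Positional values:
Position 0: 1 × 16^0 = 1 × 1 = 1
Position 1: C × 16^1 = 12 × 16 = 192
Position 2: F × 16^2 = 15 × 256 = 3840
Position 3: F × 16^3 = 15 × 4096 = 61440
Sum = 1 + 192 + 3840 + 61440
= 65473


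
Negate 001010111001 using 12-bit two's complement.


Original: 001010111001
Step 1 - Invert all bits: 110101000110
Step 2 - Add 1: 110101000110 + 1
= 110101000111 (represents -697)


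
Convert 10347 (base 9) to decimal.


Positional values (base 9):
  7 × 9^0 = 7 × 1 = 7
  4 × 9^1 = 4 × 9 = 36
  3 × 9^2 = 3 × 81 = 243
  0 × 9^3 = 0 × 729 = 0
  1 × 9^4 = 1 × 6561 = 6561
Sum = 7 + 36 + 243 + 0 + 6561
= 6847


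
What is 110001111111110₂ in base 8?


Group into 3-bit groups: 110001111111110
  110 = 6
  001 = 1
  111 = 7
  111 = 7
  110 = 6
= 0o61776


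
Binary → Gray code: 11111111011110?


Binary: 11111111011110
Gray code: G = B XOR (B >> 1)
B >> 1 = 01111111101111
11111111011110 XOR 01111111101111:
  1 XOR 0 = 1
  1 XOR 1 = 0
  1 XOR 1 = 0
  1 XOR 1 = 0
  1 XOR 1 = 0
  1 XOR 1 = 0
  1 XOR 1 = 0
  1 XOR 1 = 0
  0 XOR 1 = 1
  1 XOR 0 = 1
  1 XOR 1 = 0
  1 XOR 1 = 0
  1 XOR 1 = 0
  0 XOR 1 = 1
= 10000000110001


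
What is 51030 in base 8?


Divide by 8 repeatedly:
51030 ÷ 8 = 6378 remainder 6
6378 ÷ 8 = 797 remainder 2
797 ÷ 8 = 99 remainder 5
99 ÷ 8 = 12 remainder 3
12 ÷ 8 = 1 remainder 4
1 ÷ 8 = 0 remainder 1
Reading remainders bottom-up:
= 0o143526


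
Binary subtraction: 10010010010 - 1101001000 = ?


Align and subtract column by column (LSB to MSB, borrowing when needed):
  10010010010
- 01101001000
  -----------
  col 0: (0 - 0 borrow-in) - 0 → 0 - 0 = 0, borrow out 0
  col 1: (1 - 0 borrow-in) - 0 → 1 - 0 = 1, borrow out 0
  col 2: (0 - 0 borrow-in) - 0 → 0 - 0 = 0, borrow out 0
  col 3: (0 - 0 borrow-in) - 1 → borrow from next column: (0+2) - 1 = 1, borrow out 1
  col 4: (1 - 1 borrow-in) - 0 → 0 - 0 = 0, borrow out 0
  col 5: (0 - 0 borrow-in) - 0 → 0 - 0 = 0, borrow out 0
  col 6: (0 - 0 borrow-in) - 1 → borrow from next column: (0+2) - 1 = 1, borrow out 1
  col 7: (1 - 1 borrow-in) - 0 → 0 - 0 = 0, borrow out 0
  col 8: (0 - 0 borrow-in) - 1 → borrow from next column: (0+2) - 1 = 1, borrow out 1
  col 9: (0 - 1 borrow-in) - 1 → borrow from next column: (-1+2) - 1 = 0, borrow out 1
  col 10: (1 - 1 borrow-in) - 0 → 0 - 0 = 0, borrow out 0
Reading bits MSB→LSB: 00101001010
Strip leading zeros: 101001010
= 101001010


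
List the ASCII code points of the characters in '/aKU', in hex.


String: '/aKU'  (4 characters)
Per-character ASCII lookup:
  '/': special character: '/' = 47 → 0x2F
  'a': lowercase starts at 97: 'a' = 97 + 0 = 97 → 0x61
  'K': uppercase starts at 65: 'K' = 65 + 10 = 75 → 0x4B
  'U': uppercase starts at 65: 'U' = 65 + 20 = 85 → 0x55
= 0x2F 0x61 0x4B 0x55


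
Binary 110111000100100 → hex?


Group into 4-bit nibbles: 0110111000100100
  0110 = 6
  1110 = E
  0010 = 2
  0100 = 4
= 0x6E24


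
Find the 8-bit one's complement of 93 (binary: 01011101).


Original: 01011101
Invert all bits:
  bit 0: 0 → 1
  bit 1: 1 → 0
  bit 2: 0 → 1
  bit 3: 1 → 0
  bit 4: 1 → 0
  bit 5: 1 → 0
  bit 6: 0 → 1
  bit 7: 1 → 0
= 10100010


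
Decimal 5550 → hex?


Divide by 16 repeatedly:
5550 ÷ 16 = 346 remainder 14 (E)
346 ÷ 16 = 21 remainder 10 (A)
21 ÷ 16 = 1 remainder 5 (5)
1 ÷ 16 = 0 remainder 1 (1)
Reading remainders bottom-up:
= 0x15AE


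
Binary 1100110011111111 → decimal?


Positional values:
Bit 0: 1 × 2^0 = 1
Bit 1: 1 × 2^1 = 2
Bit 2: 1 × 2^2 = 4
Bit 3: 1 × 2^3 = 8
Bit 4: 1 × 2^4 = 16
Bit 5: 1 × 2^5 = 32
Bit 6: 1 × 2^6 = 64
Bit 7: 1 × 2^7 = 128
Bit 10: 1 × 2^10 = 1024
Bit 11: 1 × 2^11 = 2048
Bit 14: 1 × 2^14 = 16384
Bit 15: 1 × 2^15 = 32768
Sum = 1 + 2 + 4 + 8 + 16 + 32 + 64 + 128 + 1024 + 2048 + 16384 + 32768
= 52479


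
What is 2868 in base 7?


Divide by 7 repeatedly:
2868 ÷ 7 = 409 remainder 5
409 ÷ 7 = 58 remainder 3
58 ÷ 7 = 8 remainder 2
8 ÷ 7 = 1 remainder 1
1 ÷ 7 = 0 remainder 1
Reading remainders bottom-up:
= 11235


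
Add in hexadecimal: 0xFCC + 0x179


Align and add column by column (LSB to MSB, each column mod 16 with carry):
  0FCC
+ 0179
  ----
  col 0: C(12) + 9(9) + 0 (carry in) = 21 → 5(5), carry out 1
  col 1: C(12) + 7(7) + 1 (carry in) = 20 → 4(4), carry out 1
  col 2: F(15) + 1(1) + 1 (carry in) = 17 → 1(1), carry out 1
  col 3: 0(0) + 0(0) + 1 (carry in) = 1 → 1(1), carry out 0
Reading digits MSB→LSB: 1145
Strip leading zeros: 1145
= 0x1145


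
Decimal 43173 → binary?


Divide by 2 repeatedly:
43173 ÷ 2 = 21586 remainder 1
21586 ÷ 2 = 10793 remainder 0
10793 ÷ 2 = 5396 remainder 1
5396 ÷ 2 = 2698 remainder 0
2698 ÷ 2 = 1349 remainder 0
1349 ÷ 2 = 674 remainder 1
674 ÷ 2 = 337 remainder 0
337 ÷ 2 = 168 remainder 1
168 ÷ 2 = 84 remainder 0
84 ÷ 2 = 42 remainder 0
42 ÷ 2 = 21 remainder 0
21 ÷ 2 = 10 remainder 1
10 ÷ 2 = 5 remainder 0
5 ÷ 2 = 2 remainder 1
2 ÷ 2 = 1 remainder 0
1 ÷ 2 = 0 remainder 1
Reading remainders bottom-up:
= 1010100010100101


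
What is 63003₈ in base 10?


Positional values:
Position 0: 3 × 8^0 = 3
Position 1: 0 × 8^1 = 0
Position 2: 0 × 8^2 = 0
Position 3: 3 × 8^3 = 1536
Position 4: 6 × 8^4 = 24576
Sum = 3 + 0 + 0 + 1536 + 24576
= 26115


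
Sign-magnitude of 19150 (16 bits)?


Sign bit: 0 (positive)
Magnitude: 19150 = 100101011001110
= 0100101011001110


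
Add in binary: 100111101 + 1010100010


Align and add column by column (LSB to MSB, carry propagating):
  00100111101
+ 01010100010
  -----------
  col 0: 1 + 0 + 0 (carry in) = 1 → bit 1, carry out 0
  col 1: 0 + 1 + 0 (carry in) = 1 → bit 1, carry out 0
  col 2: 1 + 0 + 0 (carry in) = 1 → bit 1, carry out 0
  col 3: 1 + 0 + 0 (carry in) = 1 → bit 1, carry out 0
  col 4: 1 + 0 + 0 (carry in) = 1 → bit 1, carry out 0
  col 5: 1 + 1 + 0 (carry in) = 2 → bit 0, carry out 1
  col 6: 0 + 0 + 1 (carry in) = 1 → bit 1, carry out 0
  col 7: 0 + 1 + 0 (carry in) = 1 → bit 1, carry out 0
  col 8: 1 + 0 + 0 (carry in) = 1 → bit 1, carry out 0
  col 9: 0 + 1 + 0 (carry in) = 1 → bit 1, carry out 0
  col 10: 0 + 0 + 0 (carry in) = 0 → bit 0, carry out 0
Reading bits MSB→LSB: 01111011111
Strip leading zeros: 1111011111
= 1111011111


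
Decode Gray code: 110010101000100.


Gray code: 110010101000100
MSB stays the same: 1
Each subsequent bit = prev_binary XOR current_gray:
  B[1] = 1 XOR 1 = 0
  B[2] = 0 XOR 0 = 0
  B[3] = 0 XOR 0 = 0
  B[4] = 0 XOR 1 = 1
  B[5] = 1 XOR 0 = 1
  B[6] = 1 XOR 1 = 0
  B[7] = 0 XOR 0 = 0
  B[8] = 0 XOR 1 = 1
  B[9] = 1 XOR 0 = 1
  B[10] = 1 XOR 0 = 1
  B[11] = 1 XOR 0 = 1
  B[12] = 1 XOR 1 = 0
  B[13] = 0 XOR 0 = 0
  B[14] = 0 XOR 0 = 0
= 100011001111000 (18040 decimal)


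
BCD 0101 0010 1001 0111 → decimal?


Each 4-bit group → digit:
  0101 → 5
  0010 → 2
  1001 → 9
  0111 → 7
= 5297


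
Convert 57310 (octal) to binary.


Each octal digit → 3 binary bits:
  5 = 101
  7 = 111
  3 = 011
  1 = 001
  0 = 000
Concatenate: 101 111 011 001 000
= 101111011001000


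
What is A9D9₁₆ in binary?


Each hex digit → 4 binary bits:
  A = 1010
  9 = 1001
  D = 1101
  9 = 1001
Concatenate: 1010 1001 1101 1001
= 1010100111011001


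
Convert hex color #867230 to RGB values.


Hex: #867230
R = 86₁₆ = 134
G = 72₁₆ = 114
B = 30₁₆ = 48
= RGB(134, 114, 48)


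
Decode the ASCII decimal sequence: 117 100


Codes (decimal): 117 100
Per-code ASCII lookup:
  117  (range 97-122: lowercase, 117 - 97 = 20) → 'u'
  100  (range 97-122: lowercase, 100 - 97 = 3) → 'd'
= 'ud'


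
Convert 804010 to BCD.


Each digit → 4-bit binary:
  8 → 1000
  0 → 0000
  4 → 0100
  0 → 0000
  1 → 0001
  0 → 0000
= 1000 0000 0100 0000 0001 0000


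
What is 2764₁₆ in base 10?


Positional values:
Position 0: 4 × 16^0 = 4 × 1 = 4
Position 1: 6 × 16^1 = 6 × 16 = 96
Position 2: 7 × 16^2 = 7 × 256 = 1792
Position 3: 2 × 16^3 = 2 × 4096 = 8192
Sum = 4 + 96 + 1792 + 8192
= 10084


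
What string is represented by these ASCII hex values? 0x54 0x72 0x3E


Codes (hex): 0x54 0x72 0x3E
Per-code ASCII lookup:
  0x54 = 84  (range 65-90: uppercase, 84 - 65 = 19) → 'T'
  0x72 = 114  (range 97-122: lowercase, 114 - 97 = 17) → 'r'
  0x3E = 62  (special character) → '>'
= 'Tr>'


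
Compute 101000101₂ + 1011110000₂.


Align and add column by column (LSB to MSB, carry propagating):
  00101000101
+ 01011110000
  -----------
  col 0: 1 + 0 + 0 (carry in) = 1 → bit 1, carry out 0
  col 1: 0 + 0 + 0 (carry in) = 0 → bit 0, carry out 0
  col 2: 1 + 0 + 0 (carry in) = 1 → bit 1, carry out 0
  col 3: 0 + 0 + 0 (carry in) = 0 → bit 0, carry out 0
  col 4: 0 + 1 + 0 (carry in) = 1 → bit 1, carry out 0
  col 5: 0 + 1 + 0 (carry in) = 1 → bit 1, carry out 0
  col 6: 1 + 1 + 0 (carry in) = 2 → bit 0, carry out 1
  col 7: 0 + 1 + 1 (carry in) = 2 → bit 0, carry out 1
  col 8: 1 + 0 + 1 (carry in) = 2 → bit 0, carry out 1
  col 9: 0 + 1 + 1 (carry in) = 2 → bit 0, carry out 1
  col 10: 0 + 0 + 1 (carry in) = 1 → bit 1, carry out 0
Reading bits MSB→LSB: 10000110101
Strip leading zeros: 10000110101
= 10000110101


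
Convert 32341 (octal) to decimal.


Positional values:
Position 0: 1 × 8^0 = 1
Position 1: 4 × 8^1 = 32
Position 2: 3 × 8^2 = 192
Position 3: 2 × 8^3 = 1024
Position 4: 3 × 8^4 = 12288
Sum = 1 + 32 + 192 + 1024 + 12288
= 13537


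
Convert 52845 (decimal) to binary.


Divide by 2 repeatedly:
52845 ÷ 2 = 26422 remainder 1
26422 ÷ 2 = 13211 remainder 0
13211 ÷ 2 = 6605 remainder 1
6605 ÷ 2 = 3302 remainder 1
3302 ÷ 2 = 1651 remainder 0
1651 ÷ 2 = 825 remainder 1
825 ÷ 2 = 412 remainder 1
412 ÷ 2 = 206 remainder 0
206 ÷ 2 = 103 remainder 0
103 ÷ 2 = 51 remainder 1
51 ÷ 2 = 25 remainder 1
25 ÷ 2 = 12 remainder 1
12 ÷ 2 = 6 remainder 0
6 ÷ 2 = 3 remainder 0
3 ÷ 2 = 1 remainder 1
1 ÷ 2 = 0 remainder 1
Reading remainders bottom-up:
= 1100111001101101


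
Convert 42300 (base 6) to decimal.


Positional values (base 6):
  0 × 6^0 = 0 × 1 = 0
  0 × 6^1 = 0 × 6 = 0
  3 × 6^2 = 3 × 36 = 108
  2 × 6^3 = 2 × 216 = 432
  4 × 6^4 = 4 × 1296 = 5184
Sum = 0 + 0 + 108 + 432 + 5184
= 5724


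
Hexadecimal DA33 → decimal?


Positional values:
Position 0: 3 × 16^0 = 3 × 1 = 3
Position 1: 3 × 16^1 = 3 × 16 = 48
Position 2: A × 16^2 = 10 × 256 = 2560
Position 3: D × 16^3 = 13 × 4096 = 53248
Sum = 3 + 48 + 2560 + 53248
= 55859


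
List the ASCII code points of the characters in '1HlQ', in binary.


String: '1HlQ'  (4 characters)
Per-character ASCII lookup:
  '1': digits start at 48: '1' = 48 + 1 = 49 → 110001
  'H': uppercase starts at 65: 'H' = 65 + 7 = 72 → 1001000
  'l': lowercase starts at 97: 'l' = 97 + 11 = 108 → 1101100
  'Q': uppercase starts at 65: 'Q' = 65 + 16 = 81 → 1010001
= 110001 1001000 1101100 1010001


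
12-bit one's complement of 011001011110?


Original: 011001011110
Invert all bits:
  bit 0: 0 → 1
  bit 1: 1 → 0
  bit 2: 1 → 0
  bit 3: 0 → 1
  bit 4: 0 → 1
  bit 5: 1 → 0
  bit 6: 0 → 1
  bit 7: 1 → 0
  bit 8: 1 → 0
  bit 9: 1 → 0
  bit 10: 1 → 0
  bit 11: 0 → 1
= 100110100001


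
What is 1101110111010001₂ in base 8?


Group into 3-bit groups: 001101110111010001
  001 = 1
  101 = 5
  110 = 6
  111 = 7
  010 = 2
  001 = 1
= 0o156721


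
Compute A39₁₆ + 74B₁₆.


Align and add column by column (LSB to MSB, each column mod 16 with carry):
  0A39
+ 074B
  ----
  col 0: 9(9) + B(11) + 0 (carry in) = 20 → 4(4), carry out 1
  col 1: 3(3) + 4(4) + 1 (carry in) = 8 → 8(8), carry out 0
  col 2: A(10) + 7(7) + 0 (carry in) = 17 → 1(1), carry out 1
  col 3: 0(0) + 0(0) + 1 (carry in) = 1 → 1(1), carry out 0
Reading digits MSB→LSB: 1184
Strip leading zeros: 1184
= 0x1184


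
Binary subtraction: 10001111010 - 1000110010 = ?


Align and subtract column by column (LSB to MSB, borrowing when needed):
  10001111010
- 01000110010
  -----------
  col 0: (0 - 0 borrow-in) - 0 → 0 - 0 = 0, borrow out 0
  col 1: (1 - 0 borrow-in) - 1 → 1 - 1 = 0, borrow out 0
  col 2: (0 - 0 borrow-in) - 0 → 0 - 0 = 0, borrow out 0
  col 3: (1 - 0 borrow-in) - 0 → 1 - 0 = 1, borrow out 0
  col 4: (1 - 0 borrow-in) - 1 → 1 - 1 = 0, borrow out 0
  col 5: (1 - 0 borrow-in) - 1 → 1 - 1 = 0, borrow out 0
  col 6: (1 - 0 borrow-in) - 0 → 1 - 0 = 1, borrow out 0
  col 7: (0 - 0 borrow-in) - 0 → 0 - 0 = 0, borrow out 0
  col 8: (0 - 0 borrow-in) - 0 → 0 - 0 = 0, borrow out 0
  col 9: (0 - 0 borrow-in) - 1 → borrow from next column: (0+2) - 1 = 1, borrow out 1
  col 10: (1 - 1 borrow-in) - 0 → 0 - 0 = 0, borrow out 0
Reading bits MSB→LSB: 01001001000
Strip leading zeros: 1001001000
= 1001001000


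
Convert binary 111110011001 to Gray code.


Binary: 111110011001
Gray code: G = B XOR (B >> 1)
B >> 1 = 011111001100
111110011001 XOR 011111001100:
  1 XOR 0 = 1
  1 XOR 1 = 0
  1 XOR 1 = 0
  1 XOR 1 = 0
  1 XOR 1 = 0
  0 XOR 1 = 1
  0 XOR 0 = 0
  1 XOR 0 = 1
  1 XOR 1 = 0
  0 XOR 1 = 1
  0 XOR 0 = 0
  1 XOR 0 = 1
= 100001010101


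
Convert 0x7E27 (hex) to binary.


Each hex digit → 4 binary bits:
  7 = 0111
  E = 1110
  2 = 0010
  7 = 0111
Concatenate: 0111 1110 0010 0111
= 0111111000100111


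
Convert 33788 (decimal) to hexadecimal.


Divide by 16 repeatedly:
33788 ÷ 16 = 2111 remainder 12 (C)
2111 ÷ 16 = 131 remainder 15 (F)
131 ÷ 16 = 8 remainder 3 (3)
8 ÷ 16 = 0 remainder 8 (8)
Reading remainders bottom-up:
= 0x83FC


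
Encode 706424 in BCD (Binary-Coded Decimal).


Each digit → 4-bit binary:
  7 → 0111
  0 → 0000
  6 → 0110
  4 → 0100
  2 → 0010
  4 → 0100
= 0111 0000 0110 0100 0010 0100


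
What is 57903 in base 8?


Divide by 8 repeatedly:
57903 ÷ 8 = 7237 remainder 7
7237 ÷ 8 = 904 remainder 5
904 ÷ 8 = 113 remainder 0
113 ÷ 8 = 14 remainder 1
14 ÷ 8 = 1 remainder 6
1 ÷ 8 = 0 remainder 1
Reading remainders bottom-up:
= 0o161057


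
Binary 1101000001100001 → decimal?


Positional values:
Bit 0: 1 × 2^0 = 1
Bit 5: 1 × 2^5 = 32
Bit 6: 1 × 2^6 = 64
Bit 12: 1 × 2^12 = 4096
Bit 14: 1 × 2^14 = 16384
Bit 15: 1 × 2^15 = 32768
Sum = 1 + 32 + 64 + 4096 + 16384 + 32768
= 53345


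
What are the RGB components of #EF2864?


Hex: #EF2864
R = EF₁₆ = 239
G = 28₁₆ = 40
B = 64₁₆ = 100
= RGB(239, 40, 100)


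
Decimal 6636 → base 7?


Divide by 7 repeatedly:
6636 ÷ 7 = 948 remainder 0
948 ÷ 7 = 135 remainder 3
135 ÷ 7 = 19 remainder 2
19 ÷ 7 = 2 remainder 5
2 ÷ 7 = 0 remainder 2
Reading remainders bottom-up:
= 25230


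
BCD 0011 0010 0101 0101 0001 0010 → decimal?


Each 4-bit group → digit:
  0011 → 3
  0010 → 2
  0101 → 5
  0101 → 5
  0001 → 1
  0010 → 2
= 325512


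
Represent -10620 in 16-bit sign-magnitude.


Sign bit: 1 (negative)
Magnitude: 10620 = 010100101111100
= 1010100101111100


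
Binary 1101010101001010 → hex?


Group into 4-bit nibbles: 1101010101001010
  1101 = D
  0101 = 5
  0100 = 4
  1010 = A
= 0xD54A


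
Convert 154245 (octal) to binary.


Each octal digit → 3 binary bits:
  1 = 001
  5 = 101
  4 = 100
  2 = 010
  4 = 100
  5 = 101
Concatenate: 001 101 100 010 100 101
= 001101100010100101


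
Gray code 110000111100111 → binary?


Gray code: 110000111100111
MSB stays the same: 1
Each subsequent bit = prev_binary XOR current_gray:
  B[1] = 1 XOR 1 = 0
  B[2] = 0 XOR 0 = 0
  B[3] = 0 XOR 0 = 0
  B[4] = 0 XOR 0 = 0
  B[5] = 0 XOR 0 = 0
  B[6] = 0 XOR 1 = 1
  B[7] = 1 XOR 1 = 0
  B[8] = 0 XOR 1 = 1
  B[9] = 1 XOR 1 = 0
  B[10] = 0 XOR 0 = 0
  B[11] = 0 XOR 0 = 0
  B[12] = 0 XOR 1 = 1
  B[13] = 1 XOR 1 = 0
  B[14] = 0 XOR 1 = 1
= 100000101000101 (16709 decimal)


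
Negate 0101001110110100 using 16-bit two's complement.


Original: 0101001110110100
Step 1 - Invert all bits: 1010110001001011
Step 2 - Add 1: 1010110001001011 + 1
= 1010110001001100 (represents -21428)


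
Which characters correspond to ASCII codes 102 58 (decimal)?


Codes (decimal): 102 58
Per-code ASCII lookup:
  102  (range 97-122: lowercase, 102 - 97 = 5) → 'f'
  58  (special character) → ':'
= 'f:'


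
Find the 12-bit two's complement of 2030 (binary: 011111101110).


Original: 011111101110
Step 1 - Invert all bits: 100000010001
Step 2 - Add 1: 100000010001 + 1
= 100000010010 (represents -2030)


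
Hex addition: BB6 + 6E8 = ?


Align and add column by column (LSB to MSB, each column mod 16 with carry):
  0BB6
+ 06E8
  ----
  col 0: 6(6) + 8(8) + 0 (carry in) = 14 → E(14), carry out 0
  col 1: B(11) + E(14) + 0 (carry in) = 25 → 9(9), carry out 1
  col 2: B(11) + 6(6) + 1 (carry in) = 18 → 2(2), carry out 1
  col 3: 0(0) + 0(0) + 1 (carry in) = 1 → 1(1), carry out 0
Reading digits MSB→LSB: 129E
Strip leading zeros: 129E
= 0x129E


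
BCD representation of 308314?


Each digit → 4-bit binary:
  3 → 0011
  0 → 0000
  8 → 1000
  3 → 0011
  1 → 0001
  4 → 0100
= 0011 0000 1000 0011 0001 0100


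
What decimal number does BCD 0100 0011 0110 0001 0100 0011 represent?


Each 4-bit group → digit:
  0100 → 4
  0011 → 3
  0110 → 6
  0001 → 1
  0100 → 4
  0011 → 3
= 436143


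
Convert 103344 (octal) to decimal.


Positional values:
Position 0: 4 × 8^0 = 4
Position 1: 4 × 8^1 = 32
Position 2: 3 × 8^2 = 192
Position 3: 3 × 8^3 = 1536
Position 4: 0 × 8^4 = 0
Position 5: 1 × 8^5 = 32768
Sum = 4 + 32 + 192 + 1536 + 0 + 32768
= 34532


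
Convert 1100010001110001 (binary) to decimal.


Positional values:
Bit 0: 1 × 2^0 = 1
Bit 4: 1 × 2^4 = 16
Bit 5: 1 × 2^5 = 32
Bit 6: 1 × 2^6 = 64
Bit 10: 1 × 2^10 = 1024
Bit 14: 1 × 2^14 = 16384
Bit 15: 1 × 2^15 = 32768
Sum = 1 + 16 + 32 + 64 + 1024 + 16384 + 32768
= 50289


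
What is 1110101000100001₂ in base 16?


Group into 4-bit nibbles: 1110101000100001
  1110 = E
  1010 = A
  0010 = 2
  0001 = 1
= 0xEA21


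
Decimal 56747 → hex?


Divide by 16 repeatedly:
56747 ÷ 16 = 3546 remainder 11 (B)
3546 ÷ 16 = 221 remainder 10 (A)
221 ÷ 16 = 13 remainder 13 (D)
13 ÷ 16 = 0 remainder 13 (D)
Reading remainders bottom-up:
= 0xDDAB


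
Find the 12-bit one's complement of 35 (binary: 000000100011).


Original: 000000100011
Invert all bits:
  bit 0: 0 → 1
  bit 1: 0 → 1
  bit 2: 0 → 1
  bit 3: 0 → 1
  bit 4: 0 → 1
  bit 5: 0 → 1
  bit 6: 1 → 0
  bit 7: 0 → 1
  bit 8: 0 → 1
  bit 9: 0 → 1
  bit 10: 1 → 0
  bit 11: 1 → 0
= 111111011100


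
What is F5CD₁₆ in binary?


Each hex digit → 4 binary bits:
  F = 1111
  5 = 0101
  C = 1100
  D = 1101
Concatenate: 1111 0101 1100 1101
= 1111010111001101


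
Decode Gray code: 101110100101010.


Gray code: 101110100101010
MSB stays the same: 1
Each subsequent bit = prev_binary XOR current_gray:
  B[1] = 1 XOR 0 = 1
  B[2] = 1 XOR 1 = 0
  B[3] = 0 XOR 1 = 1
  B[4] = 1 XOR 1 = 0
  B[5] = 0 XOR 0 = 0
  B[6] = 0 XOR 1 = 1
  B[7] = 1 XOR 0 = 1
  B[8] = 1 XOR 0 = 1
  B[9] = 1 XOR 1 = 0
  B[10] = 0 XOR 0 = 0
  B[11] = 0 XOR 1 = 1
  B[12] = 1 XOR 0 = 1
  B[13] = 1 XOR 1 = 0
  B[14] = 0 XOR 0 = 0
= 110100111001100 (27084 decimal)


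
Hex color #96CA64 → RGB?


Hex: #96CA64
R = 96₁₆ = 150
G = CA₁₆ = 202
B = 64₁₆ = 100
= RGB(150, 202, 100)


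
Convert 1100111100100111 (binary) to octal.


Group into 3-bit groups: 001100111100100111
  001 = 1
  100 = 4
  111 = 7
  100 = 4
  100 = 4
  111 = 7
= 0o147447


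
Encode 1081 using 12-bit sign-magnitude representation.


Sign bit: 0 (positive)
Magnitude: 1081 = 10000111001
= 010000111001


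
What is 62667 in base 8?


Divide by 8 repeatedly:
62667 ÷ 8 = 7833 remainder 3
7833 ÷ 8 = 979 remainder 1
979 ÷ 8 = 122 remainder 3
122 ÷ 8 = 15 remainder 2
15 ÷ 8 = 1 remainder 7
1 ÷ 8 = 0 remainder 1
Reading remainders bottom-up:
= 0o172313


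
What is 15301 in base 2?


Divide by 2 repeatedly:
15301 ÷ 2 = 7650 remainder 1
7650 ÷ 2 = 3825 remainder 0
3825 ÷ 2 = 1912 remainder 1
1912 ÷ 2 = 956 remainder 0
956 ÷ 2 = 478 remainder 0
478 ÷ 2 = 239 remainder 0
239 ÷ 2 = 119 remainder 1
119 ÷ 2 = 59 remainder 1
59 ÷ 2 = 29 remainder 1
29 ÷ 2 = 14 remainder 1
14 ÷ 2 = 7 remainder 0
7 ÷ 2 = 3 remainder 1
3 ÷ 2 = 1 remainder 1
1 ÷ 2 = 0 remainder 1
Reading remainders bottom-up:
= 11101111000101


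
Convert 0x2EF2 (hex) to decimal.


Positional values:
Position 0: 2 × 16^0 = 2 × 1 = 2
Position 1: F × 16^1 = 15 × 16 = 240
Position 2: E × 16^2 = 14 × 256 = 3584
Position 3: 2 × 16^3 = 2 × 4096 = 8192
Sum = 2 + 240 + 3584 + 8192
= 12018


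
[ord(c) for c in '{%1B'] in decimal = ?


String: '{%1B'  (4 characters)
Per-character ASCII lookup:
  '{': special character: '{' = 123
  '%': special character: '%' = 37
  '1': digits start at 48: '1' = 48 + 1 = 49
  'B': uppercase starts at 65: 'B' = 65 + 1 = 66
= 123 37 49 66


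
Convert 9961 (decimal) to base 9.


Divide by 9 repeatedly:
9961 ÷ 9 = 1106 remainder 7
1106 ÷ 9 = 122 remainder 8
122 ÷ 9 = 13 remainder 5
13 ÷ 9 = 1 remainder 4
1 ÷ 9 = 0 remainder 1
Reading remainders bottom-up:
= 14587


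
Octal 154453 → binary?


Each octal digit → 3 binary bits:
  1 = 001
  5 = 101
  4 = 100
  4 = 100
  5 = 101
  3 = 011
Concatenate: 001 101 100 100 101 011
= 001101100100101011


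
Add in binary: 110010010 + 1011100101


Align and add column by column (LSB to MSB, carry propagating):
  00110010010
+ 01011100101
  -----------
  col 0: 0 + 1 + 0 (carry in) = 1 → bit 1, carry out 0
  col 1: 1 + 0 + 0 (carry in) = 1 → bit 1, carry out 0
  col 2: 0 + 1 + 0 (carry in) = 1 → bit 1, carry out 0
  col 3: 0 + 0 + 0 (carry in) = 0 → bit 0, carry out 0
  col 4: 1 + 0 + 0 (carry in) = 1 → bit 1, carry out 0
  col 5: 0 + 1 + 0 (carry in) = 1 → bit 1, carry out 0
  col 6: 0 + 1 + 0 (carry in) = 1 → bit 1, carry out 0
  col 7: 1 + 1 + 0 (carry in) = 2 → bit 0, carry out 1
  col 8: 1 + 0 + 1 (carry in) = 2 → bit 0, carry out 1
  col 9: 0 + 1 + 1 (carry in) = 2 → bit 0, carry out 1
  col 10: 0 + 0 + 1 (carry in) = 1 → bit 1, carry out 0
Reading bits MSB→LSB: 10001110111
Strip leading zeros: 10001110111
= 10001110111


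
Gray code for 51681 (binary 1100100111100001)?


Binary: 1100100111100001
Gray code: G = B XOR (B >> 1)
B >> 1 = 0110010011110000
1100100111100001 XOR 0110010011110000:
  1 XOR 0 = 1
  1 XOR 1 = 0
  0 XOR 1 = 1
  0 XOR 0 = 0
  1 XOR 0 = 1
  0 XOR 1 = 1
  0 XOR 0 = 0
  1 XOR 0 = 1
  1 XOR 1 = 0
  1 XOR 1 = 0
  1 XOR 1 = 0
  0 XOR 1 = 1
  0 XOR 0 = 0
  0 XOR 0 = 0
  0 XOR 0 = 0
  1 XOR 0 = 1
= 1010110100010001


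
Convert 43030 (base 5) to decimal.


Positional values (base 5):
  0 × 5^0 = 0 × 1 = 0
  3 × 5^1 = 3 × 5 = 15
  0 × 5^2 = 0 × 25 = 0
  3 × 5^3 = 3 × 125 = 375
  4 × 5^4 = 4 × 625 = 2500
Sum = 0 + 15 + 0 + 375 + 2500
= 2890


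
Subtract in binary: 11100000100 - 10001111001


Align and subtract column by column (LSB to MSB, borrowing when needed):
  11100000100
- 10001111001
  -----------
  col 0: (0 - 0 borrow-in) - 1 → borrow from next column: (0+2) - 1 = 1, borrow out 1
  col 1: (0 - 1 borrow-in) - 0 → borrow from next column: (-1+2) - 0 = 1, borrow out 1
  col 2: (1 - 1 borrow-in) - 0 → 0 - 0 = 0, borrow out 0
  col 3: (0 - 0 borrow-in) - 1 → borrow from next column: (0+2) - 1 = 1, borrow out 1
  col 4: (0 - 1 borrow-in) - 1 → borrow from next column: (-1+2) - 1 = 0, borrow out 1
  col 5: (0 - 1 borrow-in) - 1 → borrow from next column: (-1+2) - 1 = 0, borrow out 1
  col 6: (0 - 1 borrow-in) - 1 → borrow from next column: (-1+2) - 1 = 0, borrow out 1
  col 7: (0 - 1 borrow-in) - 0 → borrow from next column: (-1+2) - 0 = 1, borrow out 1
  col 8: (1 - 1 borrow-in) - 0 → 0 - 0 = 0, borrow out 0
  col 9: (1 - 0 borrow-in) - 0 → 1 - 0 = 1, borrow out 0
  col 10: (1 - 0 borrow-in) - 1 → 1 - 1 = 0, borrow out 0
Reading bits MSB→LSB: 01010001011
Strip leading zeros: 1010001011
= 1010001011


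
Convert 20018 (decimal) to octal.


Divide by 8 repeatedly:
20018 ÷ 8 = 2502 remainder 2
2502 ÷ 8 = 312 remainder 6
312 ÷ 8 = 39 remainder 0
39 ÷ 8 = 4 remainder 7
4 ÷ 8 = 0 remainder 4
Reading remainders bottom-up:
= 0o47062


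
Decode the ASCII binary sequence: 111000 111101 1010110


Codes (binary): 111000 111101 1010110
Per-code ASCII lookup:
  111000 = 56  (range 48-57: digits, 56 - 48 = 8) → '8'
  111101 = 61  (special character) → '='
  1010110 = 86  (range 65-90: uppercase, 86 - 65 = 21) → 'V'
= '8=V'


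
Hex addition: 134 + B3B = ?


Align and add column by column (LSB to MSB, each column mod 16 with carry):
  0134
+ 0B3B
  ----
  col 0: 4(4) + B(11) + 0 (carry in) = 15 → F(15), carry out 0
  col 1: 3(3) + 3(3) + 0 (carry in) = 6 → 6(6), carry out 0
  col 2: 1(1) + B(11) + 0 (carry in) = 12 → C(12), carry out 0
  col 3: 0(0) + 0(0) + 0 (carry in) = 0 → 0(0), carry out 0
Reading digits MSB→LSB: 0C6F
Strip leading zeros: C6F
= 0xC6F


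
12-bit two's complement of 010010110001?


Original: 010010110001
Step 1 - Invert all bits: 101101001110
Step 2 - Add 1: 101101001110 + 1
= 101101001111 (represents -1201)


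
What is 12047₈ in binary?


Each octal digit → 3 binary bits:
  1 = 001
  2 = 010
  0 = 000
  4 = 100
  7 = 111
Concatenate: 001 010 000 100 111
= 001010000100111


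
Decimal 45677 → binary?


Divide by 2 repeatedly:
45677 ÷ 2 = 22838 remainder 1
22838 ÷ 2 = 11419 remainder 0
11419 ÷ 2 = 5709 remainder 1
5709 ÷ 2 = 2854 remainder 1
2854 ÷ 2 = 1427 remainder 0
1427 ÷ 2 = 713 remainder 1
713 ÷ 2 = 356 remainder 1
356 ÷ 2 = 178 remainder 0
178 ÷ 2 = 89 remainder 0
89 ÷ 2 = 44 remainder 1
44 ÷ 2 = 22 remainder 0
22 ÷ 2 = 11 remainder 0
11 ÷ 2 = 5 remainder 1
5 ÷ 2 = 2 remainder 1
2 ÷ 2 = 1 remainder 0
1 ÷ 2 = 0 remainder 1
Reading remainders bottom-up:
= 1011001001101101


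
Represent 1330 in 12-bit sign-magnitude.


Sign bit: 0 (positive)
Magnitude: 1330 = 10100110010
= 010100110010


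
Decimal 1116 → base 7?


Divide by 7 repeatedly:
1116 ÷ 7 = 159 remainder 3
159 ÷ 7 = 22 remainder 5
22 ÷ 7 = 3 remainder 1
3 ÷ 7 = 0 remainder 3
Reading remainders bottom-up:
= 3153


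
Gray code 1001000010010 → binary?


Gray code: 1001000010010
MSB stays the same: 1
Each subsequent bit = prev_binary XOR current_gray:
  B[1] = 1 XOR 0 = 1
  B[2] = 1 XOR 0 = 1
  B[3] = 1 XOR 1 = 0
  B[4] = 0 XOR 0 = 0
  B[5] = 0 XOR 0 = 0
  B[6] = 0 XOR 0 = 0
  B[7] = 0 XOR 0 = 0
  B[8] = 0 XOR 1 = 1
  B[9] = 1 XOR 0 = 1
  B[10] = 1 XOR 0 = 1
  B[11] = 1 XOR 1 = 0
  B[12] = 0 XOR 0 = 0
= 1110000011100 (7196 decimal)


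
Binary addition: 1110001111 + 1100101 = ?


Align and add column by column (LSB to MSB, carry propagating):
  01110001111
+ 00001100101
  -----------
  col 0: 1 + 1 + 0 (carry in) = 2 → bit 0, carry out 1
  col 1: 1 + 0 + 1 (carry in) = 2 → bit 0, carry out 1
  col 2: 1 + 1 + 1 (carry in) = 3 → bit 1, carry out 1
  col 3: 1 + 0 + 1 (carry in) = 2 → bit 0, carry out 1
  col 4: 0 + 0 + 1 (carry in) = 1 → bit 1, carry out 0
  col 5: 0 + 1 + 0 (carry in) = 1 → bit 1, carry out 0
  col 6: 0 + 1 + 0 (carry in) = 1 → bit 1, carry out 0
  col 7: 1 + 0 + 0 (carry in) = 1 → bit 1, carry out 0
  col 8: 1 + 0 + 0 (carry in) = 1 → bit 1, carry out 0
  col 9: 1 + 0 + 0 (carry in) = 1 → bit 1, carry out 0
  col 10: 0 + 0 + 0 (carry in) = 0 → bit 0, carry out 0
Reading bits MSB→LSB: 01111110100
Strip leading zeros: 1111110100
= 1111110100


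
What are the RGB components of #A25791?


Hex: #A25791
R = A2₁₆ = 162
G = 57₁₆ = 87
B = 91₁₆ = 145
= RGB(162, 87, 145)


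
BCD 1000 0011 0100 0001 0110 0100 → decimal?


Each 4-bit group → digit:
  1000 → 8
  0011 → 3
  0100 → 4
  0001 → 1
  0110 → 6
  0100 → 4
= 834164


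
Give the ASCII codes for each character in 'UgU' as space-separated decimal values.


String: 'UgU'  (3 characters)
Per-character ASCII lookup:
  'U': uppercase starts at 65: 'U' = 65 + 20 = 85
  'g': lowercase starts at 97: 'g' = 97 + 6 = 103
  'U': uppercase starts at 65: 'U' = 65 + 20 = 85
= 85 103 85


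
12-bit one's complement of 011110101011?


Original: 011110101011
Invert all bits:
  bit 0: 0 → 1
  bit 1: 1 → 0
  bit 2: 1 → 0
  bit 3: 1 → 0
  bit 4: 1 → 0
  bit 5: 0 → 1
  bit 6: 1 → 0
  bit 7: 0 → 1
  bit 8: 1 → 0
  bit 9: 0 → 1
  bit 10: 1 → 0
  bit 11: 1 → 0
= 100001010100


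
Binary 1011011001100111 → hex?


Group into 4-bit nibbles: 1011011001100111
  1011 = B
  0110 = 6
  0110 = 6
  0111 = 7
= 0xB667


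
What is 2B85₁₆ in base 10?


Positional values:
Position 0: 5 × 16^0 = 5 × 1 = 5
Position 1: 8 × 16^1 = 8 × 16 = 128
Position 2: B × 16^2 = 11 × 256 = 2816
Position 3: 2 × 16^3 = 2 × 4096 = 8192
Sum = 5 + 128 + 2816 + 8192
= 11141


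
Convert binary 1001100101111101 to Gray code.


Binary: 1001100101111101
Gray code: G = B XOR (B >> 1)
B >> 1 = 0100110010111110
1001100101111101 XOR 0100110010111110:
  1 XOR 0 = 1
  0 XOR 1 = 1
  0 XOR 0 = 0
  1 XOR 0 = 1
  1 XOR 1 = 0
  0 XOR 1 = 1
  0 XOR 0 = 0
  1 XOR 0 = 1
  0 XOR 1 = 1
  1 XOR 0 = 1
  1 XOR 1 = 0
  1 XOR 1 = 0
  1 XOR 1 = 0
  1 XOR 1 = 0
  0 XOR 1 = 1
  1 XOR 0 = 1
= 1101010111000011


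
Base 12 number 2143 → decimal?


Positional values (base 12):
  3 × 12^0 = 3 × 1 = 3
  4 × 12^1 = 4 × 12 = 48
  1 × 12^2 = 1 × 144 = 144
  2 × 12^3 = 2 × 1728 = 3456
Sum = 3 + 48 + 144 + 3456
= 3651


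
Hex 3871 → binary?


Each hex digit → 4 binary bits:
  3 = 0011
  8 = 1000
  7 = 0111
  1 = 0001
Concatenate: 0011 1000 0111 0001
= 0011100001110001


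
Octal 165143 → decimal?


Positional values:
Position 0: 3 × 8^0 = 3
Position 1: 4 × 8^1 = 32
Position 2: 1 × 8^2 = 64
Position 3: 5 × 8^3 = 2560
Position 4: 6 × 8^4 = 24576
Position 5: 1 × 8^5 = 32768
Sum = 3 + 32 + 64 + 2560 + 24576 + 32768
= 60003


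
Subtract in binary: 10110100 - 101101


Align and subtract column by column (LSB to MSB, borrowing when needed):
  10110100
- 00101101
  --------
  col 0: (0 - 0 borrow-in) - 1 → borrow from next column: (0+2) - 1 = 1, borrow out 1
  col 1: (0 - 1 borrow-in) - 0 → borrow from next column: (-1+2) - 0 = 1, borrow out 1
  col 2: (1 - 1 borrow-in) - 1 → borrow from next column: (0+2) - 1 = 1, borrow out 1
  col 3: (0 - 1 borrow-in) - 1 → borrow from next column: (-1+2) - 1 = 0, borrow out 1
  col 4: (1 - 1 borrow-in) - 0 → 0 - 0 = 0, borrow out 0
  col 5: (1 - 0 borrow-in) - 1 → 1 - 1 = 0, borrow out 0
  col 6: (0 - 0 borrow-in) - 0 → 0 - 0 = 0, borrow out 0
  col 7: (1 - 0 borrow-in) - 0 → 1 - 0 = 1, borrow out 0
Reading bits MSB→LSB: 10000111
Strip leading zeros: 10000111
= 10000111


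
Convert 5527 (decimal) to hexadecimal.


Divide by 16 repeatedly:
5527 ÷ 16 = 345 remainder 7 (7)
345 ÷ 16 = 21 remainder 9 (9)
21 ÷ 16 = 1 remainder 5 (5)
1 ÷ 16 = 0 remainder 1 (1)
Reading remainders bottom-up:
= 0x1597


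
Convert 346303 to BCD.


Each digit → 4-bit binary:
  3 → 0011
  4 → 0100
  6 → 0110
  3 → 0011
  0 → 0000
  3 → 0011
= 0011 0100 0110 0011 0000 0011


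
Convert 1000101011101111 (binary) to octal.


Group into 3-bit groups: 001000101011101111
  001 = 1
  000 = 0
  101 = 5
  011 = 3
  101 = 5
  111 = 7
= 0o105357


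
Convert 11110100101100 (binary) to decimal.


Positional values:
Bit 2: 1 × 2^2 = 4
Bit 3: 1 × 2^3 = 8
Bit 5: 1 × 2^5 = 32
Bit 8: 1 × 2^8 = 256
Bit 10: 1 × 2^10 = 1024
Bit 11: 1 × 2^11 = 2048
Bit 12: 1 × 2^12 = 4096
Bit 13: 1 × 2^13 = 8192
Sum = 4 + 8 + 32 + 256 + 1024 + 2048 + 4096 + 8192
= 15660


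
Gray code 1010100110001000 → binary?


Gray code: 1010100110001000
MSB stays the same: 1
Each subsequent bit = prev_binary XOR current_gray:
  B[1] = 1 XOR 0 = 1
  B[2] = 1 XOR 1 = 0
  B[3] = 0 XOR 0 = 0
  B[4] = 0 XOR 1 = 1
  B[5] = 1 XOR 0 = 1
  B[6] = 1 XOR 0 = 1
  B[7] = 1 XOR 1 = 0
  B[8] = 0 XOR 1 = 1
  B[9] = 1 XOR 0 = 1
  B[10] = 1 XOR 0 = 1
  B[11] = 1 XOR 0 = 1
  B[12] = 1 XOR 1 = 0
  B[13] = 0 XOR 0 = 0
  B[14] = 0 XOR 0 = 0
  B[15] = 0 XOR 0 = 0
= 1100111011110000 (52976 decimal)


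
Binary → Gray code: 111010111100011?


Binary: 111010111100011
Gray code: G = B XOR (B >> 1)
B >> 1 = 011101011110001
111010111100011 XOR 011101011110001:
  1 XOR 0 = 1
  1 XOR 1 = 0
  1 XOR 1 = 0
  0 XOR 1 = 1
  1 XOR 0 = 1
  0 XOR 1 = 1
  1 XOR 0 = 1
  1 XOR 1 = 0
  1 XOR 1 = 0
  1 XOR 1 = 0
  0 XOR 1 = 1
  0 XOR 0 = 0
  0 XOR 0 = 0
  1 XOR 0 = 1
  1 XOR 1 = 0
= 100111100010010


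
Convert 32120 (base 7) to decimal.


Positional values (base 7):
  0 × 7^0 = 0 × 1 = 0
  2 × 7^1 = 2 × 7 = 14
  1 × 7^2 = 1 × 49 = 49
  2 × 7^3 = 2 × 343 = 686
  3 × 7^4 = 3 × 2401 = 7203
Sum = 0 + 14 + 49 + 686 + 7203
= 7952


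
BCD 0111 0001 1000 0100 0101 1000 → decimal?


Each 4-bit group → digit:
  0111 → 7
  0001 → 1
  1000 → 8
  0100 → 4
  0101 → 5
  1000 → 8
= 718458


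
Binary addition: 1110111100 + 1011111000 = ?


Align and add column by column (LSB to MSB, carry propagating):
  01110111100
+ 01011111000
  -----------
  col 0: 0 + 0 + 0 (carry in) = 0 → bit 0, carry out 0
  col 1: 0 + 0 + 0 (carry in) = 0 → bit 0, carry out 0
  col 2: 1 + 0 + 0 (carry in) = 1 → bit 1, carry out 0
  col 3: 1 + 1 + 0 (carry in) = 2 → bit 0, carry out 1
  col 4: 1 + 1 + 1 (carry in) = 3 → bit 1, carry out 1
  col 5: 1 + 1 + 1 (carry in) = 3 → bit 1, carry out 1
  col 6: 0 + 1 + 1 (carry in) = 2 → bit 0, carry out 1
  col 7: 1 + 1 + 1 (carry in) = 3 → bit 1, carry out 1
  col 8: 1 + 0 + 1 (carry in) = 2 → bit 0, carry out 1
  col 9: 1 + 1 + 1 (carry in) = 3 → bit 1, carry out 1
  col 10: 0 + 0 + 1 (carry in) = 1 → bit 1, carry out 0
Reading bits MSB→LSB: 11010110100
Strip leading zeros: 11010110100
= 11010110100


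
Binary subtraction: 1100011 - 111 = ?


Align and subtract column by column (LSB to MSB, borrowing when needed):
  1100011
- 0000111
  -------
  col 0: (1 - 0 borrow-in) - 1 → 1 - 1 = 0, borrow out 0
  col 1: (1 - 0 borrow-in) - 1 → 1 - 1 = 0, borrow out 0
  col 2: (0 - 0 borrow-in) - 1 → borrow from next column: (0+2) - 1 = 1, borrow out 1
  col 3: (0 - 1 borrow-in) - 0 → borrow from next column: (-1+2) - 0 = 1, borrow out 1
  col 4: (0 - 1 borrow-in) - 0 → borrow from next column: (-1+2) - 0 = 1, borrow out 1
  col 5: (1 - 1 borrow-in) - 0 → 0 - 0 = 0, borrow out 0
  col 6: (1 - 0 borrow-in) - 0 → 1 - 0 = 1, borrow out 0
Reading bits MSB→LSB: 1011100
Strip leading zeros: 1011100
= 1011100


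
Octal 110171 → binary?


Each octal digit → 3 binary bits:
  1 = 001
  1 = 001
  0 = 000
  1 = 001
  7 = 111
  1 = 001
Concatenate: 001 001 000 001 111 001
= 001001000001111001


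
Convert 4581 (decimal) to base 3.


Divide by 3 repeatedly:
4581 ÷ 3 = 1527 remainder 0
1527 ÷ 3 = 509 remainder 0
509 ÷ 3 = 169 remainder 2
169 ÷ 3 = 56 remainder 1
56 ÷ 3 = 18 remainder 2
18 ÷ 3 = 6 remainder 0
6 ÷ 3 = 2 remainder 0
2 ÷ 3 = 0 remainder 2
Reading remainders bottom-up:
= 20021200


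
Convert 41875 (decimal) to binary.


Divide by 2 repeatedly:
41875 ÷ 2 = 20937 remainder 1
20937 ÷ 2 = 10468 remainder 1
10468 ÷ 2 = 5234 remainder 0
5234 ÷ 2 = 2617 remainder 0
2617 ÷ 2 = 1308 remainder 1
1308 ÷ 2 = 654 remainder 0
654 ÷ 2 = 327 remainder 0
327 ÷ 2 = 163 remainder 1
163 ÷ 2 = 81 remainder 1
81 ÷ 2 = 40 remainder 1
40 ÷ 2 = 20 remainder 0
20 ÷ 2 = 10 remainder 0
10 ÷ 2 = 5 remainder 0
5 ÷ 2 = 2 remainder 1
2 ÷ 2 = 1 remainder 0
1 ÷ 2 = 0 remainder 1
Reading remainders bottom-up:
= 1010001110010011


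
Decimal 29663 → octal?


Divide by 8 repeatedly:
29663 ÷ 8 = 3707 remainder 7
3707 ÷ 8 = 463 remainder 3
463 ÷ 8 = 57 remainder 7
57 ÷ 8 = 7 remainder 1
7 ÷ 8 = 0 remainder 7
Reading remainders bottom-up:
= 0o71737


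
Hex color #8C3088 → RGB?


Hex: #8C3088
R = 8C₁₆ = 140
G = 30₁₆ = 48
B = 88₁₆ = 136
= RGB(140, 48, 136)


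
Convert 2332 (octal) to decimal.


Positional values:
Position 0: 2 × 8^0 = 2
Position 1: 3 × 8^1 = 24
Position 2: 3 × 8^2 = 192
Position 3: 2 × 8^3 = 1024
Sum = 2 + 24 + 192 + 1024
= 1242


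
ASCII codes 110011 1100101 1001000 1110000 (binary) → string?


Codes (binary): 110011 1100101 1001000 1110000
Per-code ASCII lookup:
  110011 = 51  (range 48-57: digits, 51 - 48 = 3) → '3'
  1100101 = 101  (range 97-122: lowercase, 101 - 97 = 4) → 'e'
  1001000 = 72  (range 65-90: uppercase, 72 - 65 = 7) → 'H'
  1110000 = 112  (range 97-122: lowercase, 112 - 97 = 15) → 'p'
= '3eHp'


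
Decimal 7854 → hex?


Divide by 16 repeatedly:
7854 ÷ 16 = 490 remainder 14 (E)
490 ÷ 16 = 30 remainder 10 (A)
30 ÷ 16 = 1 remainder 14 (E)
1 ÷ 16 = 0 remainder 1 (1)
Reading remainders bottom-up:
= 0x1EAE


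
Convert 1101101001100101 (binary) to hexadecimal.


Group into 4-bit nibbles: 1101101001100101
  1101 = D
  1010 = A
  0110 = 6
  0101 = 5
= 0xDA65


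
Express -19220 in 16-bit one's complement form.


Original: 0100101100010100
Invert all bits:
  bit 0: 0 → 1
  bit 1: 1 → 0
  bit 2: 0 → 1
  bit 3: 0 → 1
  bit 4: 1 → 0
  bit 5: 0 → 1
  bit 6: 1 → 0
  bit 7: 1 → 0
  bit 8: 0 → 1
  bit 9: 0 → 1
  bit 10: 0 → 1
  bit 11: 1 → 0
  bit 12: 0 → 1
  bit 13: 1 → 0
  bit 14: 0 → 1
  bit 15: 0 → 1
= 1011010011101011


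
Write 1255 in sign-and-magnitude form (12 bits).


Sign bit: 0 (positive)
Magnitude: 1255 = 10011100111
= 010011100111


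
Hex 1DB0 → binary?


Each hex digit → 4 binary bits:
  1 = 0001
  D = 1101
  B = 1011
  0 = 0000
Concatenate: 0001 1101 1011 0000
= 0001110110110000


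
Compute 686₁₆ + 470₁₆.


Align and add column by column (LSB to MSB, each column mod 16 with carry):
  0686
+ 0470
  ----
  col 0: 6(6) + 0(0) + 0 (carry in) = 6 → 6(6), carry out 0
  col 1: 8(8) + 7(7) + 0 (carry in) = 15 → F(15), carry out 0
  col 2: 6(6) + 4(4) + 0 (carry in) = 10 → A(10), carry out 0
  col 3: 0(0) + 0(0) + 0 (carry in) = 0 → 0(0), carry out 0
Reading digits MSB→LSB: 0AF6
Strip leading zeros: AF6
= 0xAF6
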